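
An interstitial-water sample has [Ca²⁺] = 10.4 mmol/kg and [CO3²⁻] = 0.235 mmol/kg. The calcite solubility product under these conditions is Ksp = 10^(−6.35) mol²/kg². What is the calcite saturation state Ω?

Ω = 5.47

Ksp = 10^(−6.35) = 4.467×10^-7
Ω = [Ca²⁺][CO3²⁻]/Ksp = (10.4×10^-3)(0.235×10^-3) / 4.467×10^-7 = 5.47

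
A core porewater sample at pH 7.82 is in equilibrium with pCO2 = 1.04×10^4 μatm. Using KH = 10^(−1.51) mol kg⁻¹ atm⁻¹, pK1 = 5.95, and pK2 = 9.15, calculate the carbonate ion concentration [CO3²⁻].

[CO3²⁻] = 1.11 mmol/kg

[CO2*] = KH · pCO2 = 10^(−1.51) × 1.04×10^4×10^-6 = 3.214×10^-4 mol/kg
α₀ = 1/(1 + K1/[H⁺] + K1K2/[H⁺]²) = 1/(1 + 10^+1.87 + 10^+0.54) = 0.01272
DIC = [CO2*]/α₀ = 3.214×10^-4 / 0.01272 = 25.26 mmol/kg
[CO3²⁻] = α₂·DIC; α₂ = 0.04412, so [CO3²⁻] = 0.04412 × 25.26 = 1.11 mmol/kg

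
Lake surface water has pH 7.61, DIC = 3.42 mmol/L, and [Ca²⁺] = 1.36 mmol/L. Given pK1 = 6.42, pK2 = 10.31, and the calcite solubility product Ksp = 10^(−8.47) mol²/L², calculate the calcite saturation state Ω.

Ω = 2.57

α₂ = 1 / (1 + [H⁺]/K2 + [H⁺]²/(K1K2)) = 1 / (1 + 10^+2.70 + 10^+1.51)
   = 1 / (1 + 501.19 + 32.359) = 1/534.55 = 0.001871
[CO3²⁻] = α₂ × DIC = 0.001871 × 3.42 = 0.006398 mmol/L = 6.398 μmol/L
Ksp = 10^(−8.47) = 3.388×10^-9
Ω = [Ca²⁺][CO3²⁻]/Ksp = (1.36×10^-3)(6.398×10^-6) / 3.388×10^-9 = 2.57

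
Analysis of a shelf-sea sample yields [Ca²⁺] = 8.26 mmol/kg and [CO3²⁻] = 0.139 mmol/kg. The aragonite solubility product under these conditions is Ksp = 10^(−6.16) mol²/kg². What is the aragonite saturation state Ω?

Ω = 1.66

Ksp = 10^(−6.16) = 6.918×10^-7
Ω = [Ca²⁺][CO3²⁻]/Ksp = (8.26×10^-3)(0.139×10^-3) / 6.918×10^-7 = 1.66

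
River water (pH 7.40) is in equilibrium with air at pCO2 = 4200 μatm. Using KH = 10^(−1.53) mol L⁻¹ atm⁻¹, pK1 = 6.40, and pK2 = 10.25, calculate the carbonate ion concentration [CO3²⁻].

[CO3²⁻] = 1.75 μmol/L

[CO2*] = KH · pCO2 = 10^(−1.53) × 4200×10^-6 = 1.240×10^-4 mol/L
α₀ = 1/(1 + K1/[H⁺] + K1K2/[H⁺]²) = 1/(1 + 10^+1.00 + 10^-1.85) = 0.09079
DIC = [CO2*]/α₀ = 1.240×10^-4 / 0.09079 = 1.365 mmol/L
[CO3²⁻] = α₂·DIC; α₂ = 0.001282, so [CO3²⁻] = 0.001282 × 1.365 = 0.00175 mmol/L = 1.75 μmol/L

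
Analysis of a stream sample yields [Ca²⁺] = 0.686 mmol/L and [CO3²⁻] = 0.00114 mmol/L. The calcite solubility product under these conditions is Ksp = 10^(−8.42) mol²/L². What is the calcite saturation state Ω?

Ω = 0.206

Ksp = 10^(−8.42) = 3.802×10^-9
Ω = [Ca²⁺][CO3²⁻]/Ksp = (0.686×10^-3)(0.00114×10^-3) / 3.802×10^-9 = 0.206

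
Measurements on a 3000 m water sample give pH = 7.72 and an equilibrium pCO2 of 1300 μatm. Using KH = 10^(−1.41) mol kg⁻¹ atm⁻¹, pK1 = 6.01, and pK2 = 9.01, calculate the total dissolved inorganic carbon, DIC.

DIC = 2.78 mmol/kg

[CO2*] = KH · pCO2 = 10^(−1.41) × 1300×10^-6 = 5.058×10^-5 mol/kg
α₀ = 1/(1 + K1/[H⁺] + K1K2/[H⁺]²) = 1/(1 + 10^+1.71 + 10^+0.42) = 0.01821
DIC = [CO2*]/α₀ = 5.058×10^-5 / 0.01821 = 2.78 mmol/kg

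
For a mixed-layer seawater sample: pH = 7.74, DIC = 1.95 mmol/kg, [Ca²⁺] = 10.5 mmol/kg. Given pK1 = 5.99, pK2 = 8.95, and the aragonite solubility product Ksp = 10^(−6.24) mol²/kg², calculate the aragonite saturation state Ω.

α₂ = 1 / (1 + [H⁺]/K2 + [H⁺]²/(K1K2)) = 1 / (1 + 10^+1.21 + 10^-0.54)
   = 1 / (1 + 16.218 + 0.28840) = 1/17.507 = 0.05712
[CO3²⁻] = α₂ × DIC = 0.05712 × 1.95 = 0.1114 mmol/kg
Ksp = 10^(−6.24) = 5.754×10^-7
Ω = [Ca²⁺][CO3²⁻]/Ksp = (10.5×10^-3)(1.114×10^-4) / 5.754×10^-7 = 2.03

Ω = 2.03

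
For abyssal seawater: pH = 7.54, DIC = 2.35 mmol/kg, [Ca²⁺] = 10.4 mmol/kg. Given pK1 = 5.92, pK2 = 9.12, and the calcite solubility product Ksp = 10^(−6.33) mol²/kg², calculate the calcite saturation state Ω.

Ω = 1.31

α₂ = 1 / (1 + [H⁺]/K2 + [H⁺]²/(K1K2)) = 1 / (1 + 10^+1.58 + 10^-0.04)
   = 1 / (1 + 38.019 + 0.91201) = 1/39.931 = 0.02504
[CO3²⁻] = α₂ × DIC = 0.02504 × 2.35 = 0.05885 mmol/kg
Ksp = 10^(−6.33) = 4.677×10^-7
Ω = [Ca²⁺][CO3²⁻]/Ksp = (10.4×10^-3)(5.885×10^-5) / 4.677×10^-7 = 1.31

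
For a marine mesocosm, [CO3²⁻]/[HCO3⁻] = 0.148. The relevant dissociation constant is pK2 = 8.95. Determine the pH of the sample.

From K2 = [H⁺][CO3²⁻]/[HCO3⁻]:  pH = pK2 + log₁₀([CO3²⁻]/[HCO3⁻])
log₁₀(0.148) = -0.830
pH = 8.95 + (-0.830) = 8.12

pH = 8.12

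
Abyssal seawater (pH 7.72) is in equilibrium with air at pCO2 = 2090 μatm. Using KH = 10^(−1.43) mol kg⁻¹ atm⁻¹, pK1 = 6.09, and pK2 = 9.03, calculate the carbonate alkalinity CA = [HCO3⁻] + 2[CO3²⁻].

CA = 3.64 mmol/kg

[CO2*] = KH · pCO2 = 10^(−1.43) × 2090×10^-6 = 7.765×10^-5 mol/kg
α₀ = 1/(1 + K1/[H⁺] + K1K2/[H⁺]²) = 1/(1 + 10^+1.63 + 10^+0.32) = 0.02186
DIC = [CO2*]/α₀ = 7.765×10^-5 / 0.02186 = 3.552 mmol/kg
CA = (α₁ + 2α₂)·DIC = (0.9325 + 2×0.04567) × 3.552 = 3.64 mmol/kg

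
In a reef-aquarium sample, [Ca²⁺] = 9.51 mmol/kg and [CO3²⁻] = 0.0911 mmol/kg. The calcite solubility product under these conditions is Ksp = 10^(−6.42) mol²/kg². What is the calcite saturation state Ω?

Ω = 2.28

Ksp = 10^(−6.42) = 3.802×10^-7
Ω = [Ca²⁺][CO3²⁻]/Ksp = (9.51×10^-3)(0.0911×10^-3) / 3.802×10^-7 = 2.28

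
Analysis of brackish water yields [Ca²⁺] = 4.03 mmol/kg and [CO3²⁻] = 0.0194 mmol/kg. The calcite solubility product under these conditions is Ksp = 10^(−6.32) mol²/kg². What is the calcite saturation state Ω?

Ksp = 10^(−6.32) = 4.786×10^-7
Ω = [Ca²⁺][CO3²⁻]/Ksp = (4.03×10^-3)(0.0194×10^-3) / 4.786×10^-7 = 0.163

Ω = 0.163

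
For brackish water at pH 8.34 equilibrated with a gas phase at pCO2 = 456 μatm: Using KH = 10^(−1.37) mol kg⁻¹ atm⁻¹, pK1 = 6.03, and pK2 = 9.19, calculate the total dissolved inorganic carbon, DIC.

DIC = 4.55 mmol/kg

[CO2*] = KH · pCO2 = 10^(−1.37) × 456×10^-6 = 1.945×10^-5 mol/kg
α₀ = 1/(1 + K1/[H⁺] + K1K2/[H⁺]²) = 1/(1 + 10^+2.31 + 10^+1.46) = 0.004273
DIC = [CO2*]/α₀ = 1.945×10^-5 / 0.004273 = 4.55 mmol/kg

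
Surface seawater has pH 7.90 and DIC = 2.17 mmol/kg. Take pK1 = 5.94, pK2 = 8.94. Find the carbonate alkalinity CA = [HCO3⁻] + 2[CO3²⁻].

CA = 2.33 mmol/kg

CA = [HCO3⁻] + 2[CO3²⁻] = (α₁ + 2α₂)·DIC
At pH 7.90: [H⁺]/K1 = 10^-1.96 = 0.010965, K2/[H⁺] = 10^-1.04 = 0.091201
α₁ = 1/(1 + 0.010965 + 0.091201) = 1/1.1022 = 0.9073; α₂ = α₁·K2/[H⁺] = 0.08275
α₁ + 2α₂ = 1.0728
CA = 1.0728 × 2.17 = 2.33 mmol/kg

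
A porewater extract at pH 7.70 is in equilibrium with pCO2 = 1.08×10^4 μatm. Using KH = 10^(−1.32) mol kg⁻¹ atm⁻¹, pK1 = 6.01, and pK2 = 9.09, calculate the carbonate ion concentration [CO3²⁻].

[CO2*] = KH · pCO2 = 10^(−1.32) × 1.08×10^4×10^-6 = 5.169×10^-4 mol/kg
α₀ = 1/(1 + K1/[H⁺] + K1K2/[H⁺]²) = 1/(1 + 10^+1.69 + 10^+0.30) = 0.01924
DIC = [CO2*]/α₀ = 5.169×10^-4 / 0.01924 = 26.87 mmol/kg
[CO3²⁻] = α₂·DIC; α₂ = 0.03839, so [CO3²⁻] = 0.03839 × 26.87 = 1.03 mmol/kg

[CO3²⁻] = 1.03 mmol/kg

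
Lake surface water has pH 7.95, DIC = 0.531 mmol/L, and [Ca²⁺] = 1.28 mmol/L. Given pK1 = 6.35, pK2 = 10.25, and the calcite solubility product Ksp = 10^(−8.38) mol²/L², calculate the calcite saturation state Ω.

α₂ = 1 / (1 + [H⁺]/K2 + [H⁺]²/(K1K2)) = 1 / (1 + 10^+2.30 + 10^+0.70)
   = 1 / (1 + 199.53 + 5.0119) = 1/205.54 = 0.004865
[CO3²⁻] = α₂ × DIC = 0.004865 × 0.531 = 0.002583 mmol/L = 2.583 μmol/L
Ksp = 10^(−8.38) = 4.169×10^-9
Ω = [Ca²⁺][CO3²⁻]/Ksp = (1.28×10^-3)(2.583×10^-6) / 4.169×10^-9 = 0.793

Ω = 0.793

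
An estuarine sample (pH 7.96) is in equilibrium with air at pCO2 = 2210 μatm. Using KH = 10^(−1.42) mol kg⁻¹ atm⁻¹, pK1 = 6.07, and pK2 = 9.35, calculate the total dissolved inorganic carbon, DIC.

DIC = 6.87 mmol/kg

[CO2*] = KH · pCO2 = 10^(−1.42) × 2210×10^-6 = 8.402×10^-5 mol/kg
α₀ = 1/(1 + K1/[H⁺] + K1K2/[H⁺]²) = 1/(1 + 10^+1.89 + 10^+0.50) = 0.01223
DIC = [CO2*]/α₀ = 8.402×10^-5 / 0.01223 = 6.87 mmol/kg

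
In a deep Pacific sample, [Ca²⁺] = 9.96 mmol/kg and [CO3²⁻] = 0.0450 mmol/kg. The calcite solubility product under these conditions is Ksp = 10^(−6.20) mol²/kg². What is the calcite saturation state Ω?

Ω = 0.710

Ksp = 10^(−6.20) = 6.310×10^-7
Ω = [Ca²⁺][CO3²⁻]/Ksp = (9.96×10^-3)(0.0450×10^-3) / 6.310×10^-7 = 0.710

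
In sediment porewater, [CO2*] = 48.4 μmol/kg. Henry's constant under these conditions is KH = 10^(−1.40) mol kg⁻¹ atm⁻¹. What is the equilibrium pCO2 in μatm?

pCO2 = 1220 μatm

KH = 10^(−1.40) = 3.981×10^-2 mol kg⁻¹ atm⁻¹
pCO2 = [CO2*]/KH = 48.4×10^-6 / 3.981×10^-2 = 1.22×10^-3 atm = 1220 μatm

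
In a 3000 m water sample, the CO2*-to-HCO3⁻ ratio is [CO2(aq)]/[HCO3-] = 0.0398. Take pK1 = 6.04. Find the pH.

From K1 = [H⁺][HCO3-]/[CO2(aq)]:  pH = pK1 − log₁₀([CO2(aq)]/[HCO3-])
log₁₀(0.0398) = -1.400
pH = 6.04 − (-1.400) = 7.44

pH = 7.44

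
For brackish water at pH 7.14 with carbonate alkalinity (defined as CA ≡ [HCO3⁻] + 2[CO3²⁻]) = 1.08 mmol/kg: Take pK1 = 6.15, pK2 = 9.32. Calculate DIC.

DIC = 1.18 mmol/kg

CA = [HCO3⁻] + 2[CO3²⁻] = (α₁ + 2α₂)·DIC
At pH 7.14: [H⁺]/K1 = 10^-0.99 = 0.10233, K2/[H⁺] = 10^-2.18 = 0.0066069
α₁ = 1/(1 + 0.10233 + 0.0066069) = 1/1.1089 = 0.9018; α₂ = α₁·K2/[H⁺] = 0.005958
α₁ + 2α₂ = 0.9137
DIC = CA / (α₁ + 2α₂) = 1.08 / 0.9137 = 1.18 mmol/kg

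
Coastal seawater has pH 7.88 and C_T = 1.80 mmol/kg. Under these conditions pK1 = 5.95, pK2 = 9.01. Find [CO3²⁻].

[CO3²⁻] = 0.123 mmol/kg

α₂ = 1 / (1 + [H⁺]/K2 + [H⁺]²/(K1K2)) = 1 / (1 + 10^+1.13 + 10^-0.80)
   = 1 / (1 + 13.490 + 0.15849) = 1/14.648 = 0.06827
[CO3²⁻] = α₂ × DIC = 0.06827 × 1.80 = 0.123 mmol/kg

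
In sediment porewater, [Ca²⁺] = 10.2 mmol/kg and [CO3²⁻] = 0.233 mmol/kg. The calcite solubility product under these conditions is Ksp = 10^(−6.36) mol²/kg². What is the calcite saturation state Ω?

Ksp = 10^(−6.36) = 4.365×10^-7
Ω = [Ca²⁺][CO3²⁻]/Ksp = (10.2×10^-3)(0.233×10^-3) / 4.365×10^-7 = 5.44

Ω = 5.44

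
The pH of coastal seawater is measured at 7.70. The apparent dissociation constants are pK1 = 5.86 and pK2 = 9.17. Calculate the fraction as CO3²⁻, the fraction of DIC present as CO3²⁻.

α₂ = 0.0323

α₂ = 1 / (1 + [H⁺]/K2 + [H⁺]²/(K1K2)) = 1 / (1 + 10^+1.47 + 10^-0.37)
   = 1 / (1 + 29.512 + 0.42658) = 1/30.939 = 0.03232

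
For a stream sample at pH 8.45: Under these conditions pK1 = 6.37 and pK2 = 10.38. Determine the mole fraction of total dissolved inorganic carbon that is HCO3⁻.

α₁ = 1 / (1 + [H⁺]/K1 + K2/[H⁺]) = 1 / (1 + 10^-2.08 + 10^-1.93)
   = 1 / (1 + 0.0083176 + 0.011749) = 1/1.0201 = 0.9803

α₁ = 0.980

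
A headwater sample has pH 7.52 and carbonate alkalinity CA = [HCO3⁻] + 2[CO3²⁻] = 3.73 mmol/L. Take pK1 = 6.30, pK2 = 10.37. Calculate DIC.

CA = [HCO3⁻] + 2[CO3²⁻] = (α₁ + 2α₂)·DIC
At pH 7.52: [H⁺]/K1 = 10^-1.22 = 0.060256, K2/[H⁺] = 10^-2.85 = 0.0014125
α₁ = 1/(1 + 0.060256 + 0.0014125) = 1/1.0617 = 0.9419; α₂ = α₁·K2/[H⁺] = 0.001330
α₁ + 2α₂ = 0.9446
DIC = CA / (α₁ + 2α₂) = 3.73 / 0.9446 = 3.95 mmol/L

DIC = 3.95 mmol/L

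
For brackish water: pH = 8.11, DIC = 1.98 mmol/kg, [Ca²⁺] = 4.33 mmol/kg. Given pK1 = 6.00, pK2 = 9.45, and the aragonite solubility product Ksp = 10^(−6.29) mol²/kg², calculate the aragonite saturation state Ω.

α₂ = 1 / (1 + [H⁺]/K2 + [H⁺]²/(K1K2)) = 1 / (1 + 10^+1.34 + 10^-0.77)
   = 1 / (1 + 21.878 + 0.16982) = 1/23.047 = 0.04339
[CO3²⁻] = α₂ × DIC = 0.04339 × 1.98 = 0.08591 mmol/kg
Ksp = 10^(−6.29) = 5.129×10^-7
Ω = [Ca²⁺][CO3²⁻]/Ksp = (4.33×10^-3)(8.591×10^-5) / 5.129×10^-7 = 0.725

Ω = 0.725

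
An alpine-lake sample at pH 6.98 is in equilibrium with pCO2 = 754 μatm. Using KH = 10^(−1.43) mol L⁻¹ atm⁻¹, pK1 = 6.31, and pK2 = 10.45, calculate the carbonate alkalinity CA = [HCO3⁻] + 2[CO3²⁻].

[CO2*] = KH · pCO2 = 10^(−1.43) × 754×10^-6 = 2.801×10^-5 mol/L
α₀ = 1/(1 + K1/[H⁺] + K1K2/[H⁺]²) = 1/(1 + 10^+0.67 + 10^-2.80) = 0.1761
DIC = [CO2*]/α₀ = 2.801×10^-5 / 0.1761 = 0.1591 mmol/L
CA = (α₁ + 2α₂)·DIC = (0.8236 + 2×0.0002791) × 0.1591 = 0.131 mmol/L

CA = 0.131 mmol/L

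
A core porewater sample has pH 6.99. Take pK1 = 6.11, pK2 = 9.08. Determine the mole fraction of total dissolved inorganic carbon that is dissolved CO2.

α₀ = 0.116

α₀ = 1 / (1 + K1/[H⁺] + K1K2/[H⁺]²) = 1 / (1 + 10^+0.88 + 10^-1.21)
   = 1 / (1 + 7.5858 + 0.061660) = 1/8.6474 = 0.1156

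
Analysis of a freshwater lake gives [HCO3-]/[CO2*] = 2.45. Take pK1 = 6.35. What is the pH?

pH = 6.74

From K1 = [H⁺][HCO3-]/[CO2*]:  pH = pK1 + log₁₀([HCO3-]/[CO2*])
log₁₀(2.45) = +0.389
pH = 6.35 + (+0.389) = 6.74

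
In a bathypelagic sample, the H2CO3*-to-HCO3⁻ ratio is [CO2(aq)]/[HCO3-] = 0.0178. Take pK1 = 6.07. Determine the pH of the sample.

pH = 7.82

From K1 = [H⁺][HCO3-]/[CO2(aq)]:  pH = pK1 − log₁₀([CO2(aq)]/[HCO3-])
log₁₀(0.0178) = -1.750
pH = 6.07 − (-1.750) = 7.82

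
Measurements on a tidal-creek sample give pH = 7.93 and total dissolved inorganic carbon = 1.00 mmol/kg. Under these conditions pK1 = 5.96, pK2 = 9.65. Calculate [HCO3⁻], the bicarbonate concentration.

α₁ = 1 / (1 + [H⁺]/K1 + K2/[H⁺]) = 1 / (1 + 10^-1.97 + 10^-1.72)
   = 1 / (1 + 0.010715 + 0.019055) = 1/1.0298 = 0.9711
[HCO3⁻] = α₁ × DIC = 0.9711 × 1.00 = 0.971 mmol/kg

[HCO3⁻] = 0.971 mmol/kg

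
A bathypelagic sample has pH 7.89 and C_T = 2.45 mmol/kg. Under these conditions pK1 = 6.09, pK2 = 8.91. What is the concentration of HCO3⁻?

α₁ = 1 / (1 + [H⁺]/K1 + K2/[H⁺]) = 1 / (1 + 10^-1.80 + 10^-1.02)
   = 1 / (1 + 0.015849 + 0.095499) = 1/1.1113 = 0.8998
[HCO3⁻] = α₁ × DIC = 0.8998 × 2.45 = 2.20 mmol/kg

[HCO3⁻] = 2.20 mmol/kg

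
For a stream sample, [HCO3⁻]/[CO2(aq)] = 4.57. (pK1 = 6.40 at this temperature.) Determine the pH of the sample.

pH = 7.06

From K1 = [H⁺][HCO3⁻]/[CO2(aq)]:  pH = pK1 + log₁₀([HCO3⁻]/[CO2(aq)])
log₁₀(4.57) = +0.660
pH = 6.40 + (+0.660) = 7.06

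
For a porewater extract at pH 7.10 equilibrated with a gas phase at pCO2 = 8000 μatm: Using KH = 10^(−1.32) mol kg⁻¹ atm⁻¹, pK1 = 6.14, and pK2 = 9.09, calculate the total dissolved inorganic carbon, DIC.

DIC = 3.91 mmol/kg

[CO2*] = KH · pCO2 = 10^(−1.32) × 8000×10^-6 = 3.829×10^-4 mol/kg
α₀ = 1/(1 + K1/[H⁺] + K1K2/[H⁺]²) = 1/(1 + 10^+0.96 + 10^-1.03) = 0.09791
DIC = [CO2*]/α₀ = 3.829×10^-4 / 0.09791 = 3.91 mmol/kg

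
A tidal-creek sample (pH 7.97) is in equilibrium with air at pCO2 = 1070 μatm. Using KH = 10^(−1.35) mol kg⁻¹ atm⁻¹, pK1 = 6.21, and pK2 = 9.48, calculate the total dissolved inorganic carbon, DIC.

[CO2*] = KH · pCO2 = 10^(−1.35) × 1070×10^-6 = 4.780×10^-5 mol/kg
α₀ = 1/(1 + K1/[H⁺] + K1K2/[H⁺]²) = 1/(1 + 10^+1.76 + 10^+0.25) = 0.01658
DIC = [CO2*]/α₀ = 4.780×10^-5 / 0.01658 = 2.88 mmol/kg

DIC = 2.88 mmol/kg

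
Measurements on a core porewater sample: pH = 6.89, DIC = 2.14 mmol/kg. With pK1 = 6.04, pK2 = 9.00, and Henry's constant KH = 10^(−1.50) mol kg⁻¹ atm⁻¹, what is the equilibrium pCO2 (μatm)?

α₀ = 1 / (1 + K1/[H⁺] + K1K2/[H⁺]²) = 1 / (1 + 10^+0.85 + 10^-1.26)
   = 1 / (1 + 7.0795 + 0.054954) = 1/8.1344 = 0.1229
[CO2*] = α₀ × DIC = 0.1229 × 2.14 = 0.2631 mmol/kg
pCO2 = [CO2*]/KH = 2.631×10^-4 / 3.162×10^-2 = 8320 μatm

pCO2 = 8320 μatm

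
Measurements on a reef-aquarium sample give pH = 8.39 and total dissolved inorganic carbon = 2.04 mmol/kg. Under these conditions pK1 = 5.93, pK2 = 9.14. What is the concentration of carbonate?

[CO3²⁻] = 0.307 mmol/kg

α₂ = 1 / (1 + [H⁺]/K2 + [H⁺]²/(K1K2)) = 1 / (1 + 10^+0.75 + 10^-1.71)
   = 1 / (1 + 5.6234 + 0.019498) = 1/6.6429 = 0.1505
[CO3²⁻] = α₂ × DIC = 0.1505 × 2.04 = 0.307 mmol/kg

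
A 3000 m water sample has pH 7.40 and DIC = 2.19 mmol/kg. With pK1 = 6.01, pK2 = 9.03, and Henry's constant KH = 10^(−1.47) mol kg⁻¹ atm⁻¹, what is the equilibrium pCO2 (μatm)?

pCO2 = 2470 μatm

α₀ = 1 / (1 + K1/[H⁺] + K1K2/[H⁺]²) = 1 / (1 + 10^+1.39 + 10^-0.24)
   = 1 / (1 + 24.547 + 0.57544) = 1/26.123 = 0.03828
[CO2*] = α₀ × DIC = 0.03828 × 2.19 = 0.08384 mmol/kg
pCO2 = [CO2*]/KH = 8.384×10^-5 / 3.388×10^-2 = 2470 μatm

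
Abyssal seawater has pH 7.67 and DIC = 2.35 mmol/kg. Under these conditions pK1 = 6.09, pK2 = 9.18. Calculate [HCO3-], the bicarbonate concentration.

[HCO3⁻] = 2.22 mmol/kg

α₁ = 1 / (1 + [H⁺]/K1 + K2/[H⁺]) = 1 / (1 + 10^-1.58 + 10^-1.51)
   = 1 / (1 + 0.026303 + 0.030903) = 1/1.0572 = 0.9459
[HCO3⁻] = α₁ × DIC = 0.9459 × 2.35 = 2.22 mmol/kg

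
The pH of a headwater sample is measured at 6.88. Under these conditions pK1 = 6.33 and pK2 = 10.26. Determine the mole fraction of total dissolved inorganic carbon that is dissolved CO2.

α₀ = 0.220

α₀ = 1 / (1 + K1/[H⁺] + K1K2/[H⁺]²) = 1 / (1 + 10^+0.55 + 10^-2.83)
   = 1 / (1 + 3.5481 + 0.0014791) = 1/4.5496 = 0.2198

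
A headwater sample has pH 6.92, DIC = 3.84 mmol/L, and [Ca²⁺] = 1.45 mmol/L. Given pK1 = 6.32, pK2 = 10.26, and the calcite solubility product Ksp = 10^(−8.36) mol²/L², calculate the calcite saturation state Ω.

α₂ = 1 / (1 + [H⁺]/K2 + [H⁺]²/(K1K2)) = 1 / (1 + 10^+3.34 + 10^+2.74)
   = 1 / (1 + 2187.8 + 549.54) = 1/2738.3 = 0.0003652
[CO3²⁻] = α₂ × DIC = 0.0003652 × 3.84 = 0.001402 mmol/L = 1.402 μmol/L
Ksp = 10^(−8.36) = 4.365×10^-9
Ω = [Ca²⁺][CO3²⁻]/Ksp = (1.45×10^-3)(1.402×10^-6) / 4.365×10^-9 = 0.466

Ω = 0.466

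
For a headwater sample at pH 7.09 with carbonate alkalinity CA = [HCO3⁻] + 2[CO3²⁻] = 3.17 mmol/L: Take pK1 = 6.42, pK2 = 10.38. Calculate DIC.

DIC = 3.85 mmol/L

CA = [HCO3⁻] + 2[CO3²⁻] = (α₁ + 2α₂)·DIC
At pH 7.09: [H⁺]/K1 = 10^-0.67 = 0.21380, K2/[H⁺] = 10^-3.29 = 0.00051286
α₁ = 1/(1 + 0.21380 + 0.00051286) = 1/1.2143 = 0.8235; α₂ = α₁·K2/[H⁺] = 0.0004223
α₁ + 2α₂ = 0.8244
DIC = CA / (α₁ + 2α₂) = 3.17 / 0.8244 = 3.85 mmol/L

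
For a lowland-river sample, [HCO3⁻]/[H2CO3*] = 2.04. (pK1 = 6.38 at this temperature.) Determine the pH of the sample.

From K1 = [H⁺][HCO3⁻]/[H2CO3*]:  pH = pK1 + log₁₀([HCO3⁻]/[H2CO3*])
log₁₀(2.04) = +0.310
pH = 6.38 + (+0.310) = 6.69

pH = 6.69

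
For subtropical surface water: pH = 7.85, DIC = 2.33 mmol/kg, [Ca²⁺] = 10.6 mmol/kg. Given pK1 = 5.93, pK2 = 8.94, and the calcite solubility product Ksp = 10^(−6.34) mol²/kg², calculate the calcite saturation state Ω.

Ω = 4.02

α₂ = 1 / (1 + [H⁺]/K2 + [H⁺]²/(K1K2)) = 1 / (1 + 10^+1.09 + 10^-0.83)
   = 1 / (1 + 12.303 + 0.14791) = 1/13.451 = 0.07435
[CO3²⁻] = α₂ × DIC = 0.07435 × 2.33 = 0.1732 mmol/kg
Ksp = 10^(−6.34) = 4.571×10^-7
Ω = [Ca²⁺][CO3²⁻]/Ksp = (10.6×10^-3)(1.732×10^-4) / 4.571×10^-7 = 4.02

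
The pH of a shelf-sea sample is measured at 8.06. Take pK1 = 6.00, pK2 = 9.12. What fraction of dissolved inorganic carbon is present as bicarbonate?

α₁ = 0.913

α₁ = 1 / (1 + [H⁺]/K1 + K2/[H⁺]) = 1 / (1 + 10^-2.06 + 10^-1.06)
   = 1 / (1 + 0.0087096 + 0.087096) = 1/1.0958 = 0.9126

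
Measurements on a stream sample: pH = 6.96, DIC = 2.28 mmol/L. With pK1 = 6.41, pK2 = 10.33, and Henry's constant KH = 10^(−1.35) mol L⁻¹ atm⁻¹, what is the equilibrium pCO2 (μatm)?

pCO2 = 1.12×10^4 μatm

α₀ = 1 / (1 + K1/[H⁺] + K1K2/[H⁺]²) = 1 / (1 + 10^+0.55 + 10^-2.82)
   = 1 / (1 + 3.5481 + 0.0015136) = 1/4.5496 = 0.2198
[CO2*] = α₀ × DIC = 0.2198 × 2.28 = 0.5011 mmol/L
pCO2 = [CO2*]/KH = 5.011×10^-4 / 4.467×10^-2 = 1.12×10^4 μatm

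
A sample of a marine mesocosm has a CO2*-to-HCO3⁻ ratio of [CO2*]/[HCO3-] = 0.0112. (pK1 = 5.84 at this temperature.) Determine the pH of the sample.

pH = 7.79

From K1 = [H⁺][HCO3-]/[CO2*]:  pH = pK1 − log₁₀([CO2*]/[HCO3-])
log₁₀(0.0112) = -1.951
pH = 5.84 − (-1.951) = 7.79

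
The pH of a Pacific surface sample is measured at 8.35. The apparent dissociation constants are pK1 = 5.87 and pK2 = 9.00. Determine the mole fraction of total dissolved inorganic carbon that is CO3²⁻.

α₂ = 0.182

α₂ = 1 / (1 + [H⁺]/K2 + [H⁺]²/(K1K2)) = 1 / (1 + 10^+0.65 + 10^-1.83)
   = 1 / (1 + 4.4668 + 0.014791) = 1/5.4816 = 0.1824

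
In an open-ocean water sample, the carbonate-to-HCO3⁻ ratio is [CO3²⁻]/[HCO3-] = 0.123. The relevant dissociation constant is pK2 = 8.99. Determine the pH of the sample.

pH = 8.08

From K2 = [H⁺][CO3²⁻]/[HCO3-]:  pH = pK2 + log₁₀([CO3²⁻]/[HCO3-])
log₁₀(0.123) = -0.910
pH = 8.99 + (-0.910) = 8.08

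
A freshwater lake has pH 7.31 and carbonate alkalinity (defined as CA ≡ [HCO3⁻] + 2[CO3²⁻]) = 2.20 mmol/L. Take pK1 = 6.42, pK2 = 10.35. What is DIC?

DIC = 2.48 mmol/L

CA = [HCO3⁻] + 2[CO3²⁻] = (α₁ + 2α₂)·DIC
At pH 7.31: [H⁺]/K1 = 10^-0.89 = 0.12882, K2/[H⁺] = 10^-3.04 = 0.00091201
α₁ = 1/(1 + 0.12882 + 0.00091201) = 1/1.1297 = 0.8852; α₂ = α₁·K2/[H⁺] = 0.0008073
α₁ + 2α₂ = 0.8868
DIC = CA / (α₁ + 2α₂) = 2.20 / 0.8868 = 2.48 mmol/L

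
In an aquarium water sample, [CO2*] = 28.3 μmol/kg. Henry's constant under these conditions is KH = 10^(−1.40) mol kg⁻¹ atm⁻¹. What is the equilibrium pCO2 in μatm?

KH = 10^(−1.40) = 3.981×10^-2 mol kg⁻¹ atm⁻¹
pCO2 = [CO2*]/KH = 28.3×10^-6 / 3.981×10^-2 = 7.11×10^-4 atm = 711 μatm

pCO2 = 711 μatm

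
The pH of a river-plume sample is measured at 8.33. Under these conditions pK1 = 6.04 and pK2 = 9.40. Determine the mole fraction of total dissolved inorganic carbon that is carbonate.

α₂ = 1 / (1 + [H⁺]/K2 + [H⁺]²/(K1K2)) = 1 / (1 + 10^+1.07 + 10^-1.22)
   = 1 / (1 + 11.749 + 0.060256) = 1/12.809 = 0.07807

α₂ = 0.0781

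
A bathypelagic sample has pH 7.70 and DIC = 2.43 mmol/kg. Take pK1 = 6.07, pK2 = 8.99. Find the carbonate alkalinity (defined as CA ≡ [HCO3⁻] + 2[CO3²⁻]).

CA = 2.49 mmol/kg

CA = [HCO3⁻] + 2[CO3²⁻] = (α₁ + 2α₂)·DIC
At pH 7.70: [H⁺]/K1 = 10^-1.63 = 0.023442, K2/[H⁺] = 10^-1.29 = 0.051286
α₁ = 1/(1 + 0.023442 + 0.051286) = 1/1.0747 = 0.9305; α₂ = α₁·K2/[H⁺] = 0.04772
α₁ + 2α₂ = 1.0259
CA = 1.0259 × 2.43 = 2.49 mmol/kg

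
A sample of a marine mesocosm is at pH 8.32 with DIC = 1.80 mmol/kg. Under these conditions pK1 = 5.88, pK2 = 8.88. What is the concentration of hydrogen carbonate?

α₁ = 1 / (1 + [H⁺]/K1 + K2/[H⁺]) = 1 / (1 + 10^-2.44 + 10^-0.56)
   = 1 / (1 + 0.0036308 + 0.27542) = 1/1.2791 = 0.7818
[HCO3⁻] = α₁ × DIC = 0.7818 × 1.80 = 1.41 mmol/kg

[HCO3⁻] = 1.41 mmol/kg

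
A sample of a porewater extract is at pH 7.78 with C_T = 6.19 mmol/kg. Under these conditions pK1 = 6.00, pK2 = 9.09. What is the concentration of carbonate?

α₂ = 1 / (1 + [H⁺]/K2 + [H⁺]²/(K1K2)) = 1 / (1 + 10^+1.31 + 10^-0.47)
   = 1 / (1 + 20.417 + 0.33884) = 1/21.756 = 0.04596
[CO3²⁻] = α₂ × DIC = 0.04596 × 6.19 = 0.285 mmol/kg

[CO3²⁻] = 0.285 mmol/kg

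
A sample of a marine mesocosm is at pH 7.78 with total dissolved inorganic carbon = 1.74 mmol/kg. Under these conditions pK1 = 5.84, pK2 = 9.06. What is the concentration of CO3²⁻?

[CO3²⁻] = 0.0858 mmol/kg

α₂ = 1 / (1 + [H⁺]/K2 + [H⁺]²/(K1K2)) = 1 / (1 + 10^+1.28 + 10^-0.66)
   = 1 / (1 + 19.055 + 0.21878) = 1/20.273 = 0.04933
[CO3²⁻] = α₂ × DIC = 0.04933 × 1.74 = 0.0858 mmol/kg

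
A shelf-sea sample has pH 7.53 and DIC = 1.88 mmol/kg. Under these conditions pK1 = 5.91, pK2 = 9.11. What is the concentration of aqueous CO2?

α₀ = 1 / (1 + K1/[H⁺] + K1K2/[H⁺]²) = 1 / (1 + 10^+1.62 + 10^+0.04)
   = 1 / (1 + 41.687 + 1.0965) = 1/43.783 = 0.02284
[CO2*] = α₀ × DIC = 0.02284 × 1.88 = 0.0429 mmol/kg

[CO2*] = 0.0429 mmol/kg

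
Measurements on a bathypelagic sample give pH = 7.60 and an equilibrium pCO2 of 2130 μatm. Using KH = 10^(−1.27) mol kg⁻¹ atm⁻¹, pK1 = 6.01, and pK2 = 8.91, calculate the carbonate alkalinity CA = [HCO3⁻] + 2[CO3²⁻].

[CO2*] = KH · pCO2 = 10^(−1.27) × 2130×10^-6 = 1.144×10^-4 mol/kg
α₀ = 1/(1 + K1/[H⁺] + K1K2/[H⁺]²) = 1/(1 + 10^+1.59 + 10^+0.28) = 0.02392
DIC = [CO2*]/α₀ = 1.144×10^-4 / 0.02392 = 4.783 mmol/kg
CA = (α₁ + 2α₂)·DIC = (0.9305 + 2×0.04557) × 4.783 = 4.89 mmol/kg

CA = 4.89 mmol/kg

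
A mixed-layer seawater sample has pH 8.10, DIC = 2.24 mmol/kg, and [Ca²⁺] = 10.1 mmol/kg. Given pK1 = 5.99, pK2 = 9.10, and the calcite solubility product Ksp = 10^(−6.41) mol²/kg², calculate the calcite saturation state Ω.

Ω = 5.25

α₂ = 1 / (1 + [H⁺]/K2 + [H⁺]²/(K1K2)) = 1 / (1 + 10^+1.00 + 10^-1.11)
   = 1 / (1 + 10.000 + 0.077625) = 1/11.078 = 0.09027
[CO3²⁻] = α₂ × DIC = 0.09027 × 2.24 = 0.2022 mmol/kg
Ksp = 10^(−6.41) = 3.890×10^-7
Ω = [Ca²⁺][CO3²⁻]/Ksp = (10.1×10^-3)(2.022×10^-4) / 3.890×10^-7 = 5.25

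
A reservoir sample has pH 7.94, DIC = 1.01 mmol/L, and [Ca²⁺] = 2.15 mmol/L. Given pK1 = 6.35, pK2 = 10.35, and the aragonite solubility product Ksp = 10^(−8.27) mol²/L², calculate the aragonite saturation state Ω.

α₂ = 1 / (1 + [H⁺]/K2 + [H⁺]²/(K1K2)) = 1 / (1 + 10^+2.41 + 10^+0.82)
   = 1 / (1 + 257.04 + 6.6069) = 1/264.65 = 0.003779
[CO3²⁻] = α₂ × DIC = 0.003779 × 1.01 = 0.003816 mmol/L = 3.816 μmol/L
Ksp = 10^(−8.27) = 5.370×10^-9
Ω = [Ca²⁺][CO3²⁻]/Ksp = (2.15×10^-3)(3.816×10^-6) / 5.370×10^-9 = 1.53

Ω = 1.53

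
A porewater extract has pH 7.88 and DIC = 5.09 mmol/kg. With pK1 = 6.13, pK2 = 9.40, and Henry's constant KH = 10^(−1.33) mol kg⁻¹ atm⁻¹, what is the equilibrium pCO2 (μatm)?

pCO2 = 1850 μatm

α₀ = 1 / (1 + K1/[H⁺] + K1K2/[H⁺]²) = 1 / (1 + 10^+1.75 + 10^+0.23)
   = 1 / (1 + 56.234 + 1.6982) = 1/58.932 = 0.01697
[CO2*] = α₀ × DIC = 0.01697 × 5.09 = 0.08637 mmol/kg
pCO2 = [CO2*]/KH = 8.637×10^-5 / 4.677×10^-2 = 1850 μatm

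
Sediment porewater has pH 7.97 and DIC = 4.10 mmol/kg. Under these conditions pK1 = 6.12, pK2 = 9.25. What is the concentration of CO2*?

[CO2*] = 0.0543 mmol/kg

α₀ = 1 / (1 + K1/[H⁺] + K1K2/[H⁺]²) = 1 / (1 + 10^+1.85 + 10^+0.57)
   = 1 / (1 + 70.795 + 3.7154) = 1/75.510 = 0.01324
[CO2*] = α₀ × DIC = 0.01324 × 4.10 = 0.0543 mmol/kg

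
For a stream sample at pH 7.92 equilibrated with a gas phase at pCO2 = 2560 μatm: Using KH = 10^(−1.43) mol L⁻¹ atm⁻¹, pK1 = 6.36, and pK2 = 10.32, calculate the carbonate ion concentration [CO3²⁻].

[CO3²⁻] = 13.7 μmol/L

[CO2*] = KH · pCO2 = 10^(−1.43) × 2560×10^-6 = 9.511×10^-5 mol/L
α₀ = 1/(1 + K1/[H⁺] + K1K2/[H⁺]²) = 1/(1 + 10^+1.56 + 10^-0.84) = 0.02670
DIC = [CO2*]/α₀ = 9.511×10^-5 / 0.02670 = 3.562 mmol/L
[CO3²⁻] = α₂·DIC; α₂ = 0.003859, so [CO3²⁻] = 0.003859 × 3.562 = 0.0137 mmol/L = 13.7 μmol/L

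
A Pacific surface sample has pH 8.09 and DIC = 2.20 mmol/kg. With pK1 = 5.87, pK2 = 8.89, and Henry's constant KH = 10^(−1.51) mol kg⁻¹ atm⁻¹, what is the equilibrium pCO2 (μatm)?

pCO2 = 368 μatm

α₀ = 1 / (1 + K1/[H⁺] + K1K2/[H⁺]²) = 1 / (1 + 10^+2.22 + 10^+1.42)
   = 1 / (1 + 165.96 + 26.303) = 1/193.26 = 0.005174
[CO2*] = α₀ × DIC = 0.005174 × 2.20 = 0.01138 mmol/kg = 11.38 μmol/kg
pCO2 = [CO2*]/KH = 1.138×10^-5 / 3.090×10^-2 = 368 μatm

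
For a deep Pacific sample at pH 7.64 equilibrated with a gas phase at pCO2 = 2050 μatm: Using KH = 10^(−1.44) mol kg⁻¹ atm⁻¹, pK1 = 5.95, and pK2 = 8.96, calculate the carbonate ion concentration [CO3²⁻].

[CO2*] = KH · pCO2 = 10^(−1.44) × 2050×10^-6 = 7.443×10^-5 mol/kg
α₀ = 1/(1 + K1/[H⁺] + K1K2/[H⁺]²) = 1/(1 + 10^+1.69 + 10^+0.37) = 0.01911
DIC = [CO2*]/α₀ = 7.443×10^-5 / 0.01911 = 3.894 mmol/kg
[CO3²⁻] = α₂·DIC; α₂ = 0.04480, so [CO3²⁻] = 0.04480 × 3.894 = 0.174 mmol/kg

[CO3²⁻] = 0.174 mmol/kg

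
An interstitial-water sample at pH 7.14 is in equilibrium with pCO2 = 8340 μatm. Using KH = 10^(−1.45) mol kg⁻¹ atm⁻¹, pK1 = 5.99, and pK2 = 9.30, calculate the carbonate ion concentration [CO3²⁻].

[CO2*] = KH · pCO2 = 10^(−1.45) × 8340×10^-6 = 2.959×10^-4 mol/kg
α₀ = 1/(1 + K1/[H⁺] + K1K2/[H⁺]²) = 1/(1 + 10^+1.15 + 10^-1.01) = 0.06569
DIC = [CO2*]/α₀ = 2.959×10^-4 / 0.06569 = 4.505 mmol/kg
[CO3²⁻] = α₂·DIC; α₂ = 0.006419, so [CO3²⁻] = 0.006419 × 4.505 = 0.0289 mmol/kg

[CO3²⁻] = 0.0289 mmol/kg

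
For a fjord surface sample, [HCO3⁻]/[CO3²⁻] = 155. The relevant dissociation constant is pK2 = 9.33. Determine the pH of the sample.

pH = 7.14

From K2 = [H⁺][CO3²⁻]/[HCO3⁻]:  pH = pK2 − log₁₀([HCO3⁻]/[CO3²⁻])
log₁₀(155) = +2.190
pH = 9.33 − (+2.190) = 7.14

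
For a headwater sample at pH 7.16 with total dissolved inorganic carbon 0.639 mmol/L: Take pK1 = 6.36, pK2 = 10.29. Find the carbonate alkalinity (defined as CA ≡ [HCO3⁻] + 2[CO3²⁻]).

CA = [HCO3⁻] + 2[CO3²⁻] = (α₁ + 2α₂)·DIC
At pH 7.16: [H⁺]/K1 = 10^-0.80 = 0.15849, K2/[H⁺] = 10^-3.13 = 0.00074131
α₁ = 1/(1 + 0.15849 + 0.00074131) = 1/1.1592 = 0.8626; α₂ = α₁·K2/[H⁺] = 0.0006395
α₁ + 2α₂ = 0.8639
CA = 0.8639 × 0.639 = 0.552 mmol/L

CA = 0.552 mmol/L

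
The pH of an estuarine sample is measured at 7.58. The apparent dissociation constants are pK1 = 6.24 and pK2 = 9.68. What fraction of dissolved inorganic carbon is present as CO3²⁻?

α₂ = 1 / (1 + [H⁺]/K2 + [H⁺]²/(K1K2)) = 1 / (1 + 10^+2.10 + 10^+0.76)
   = 1 / (1 + 125.89 + 5.7544) = 1/132.65 = 0.007539

α₂ = 0.00754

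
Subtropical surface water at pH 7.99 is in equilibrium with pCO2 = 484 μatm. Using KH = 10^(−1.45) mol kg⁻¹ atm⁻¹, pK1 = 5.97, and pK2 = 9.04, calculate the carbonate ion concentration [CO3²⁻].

[CO2*] = KH · pCO2 = 10^(−1.45) × 484×10^-6 = 1.717×10^-5 mol/kg
α₀ = 1/(1 + K1/[H⁺] + K1K2/[H⁺]²) = 1/(1 + 10^+2.02 + 10^+0.97) = 0.008692
DIC = [CO2*]/α₀ = 1.717×10^-5 / 0.008692 = 1.976 mmol/kg
[CO3²⁻] = α₂·DIC; α₂ = 0.08112, so [CO3²⁻] = 0.08112 × 1.976 = 0.160 mmol/kg

[CO3²⁻] = 0.160 mmol/kg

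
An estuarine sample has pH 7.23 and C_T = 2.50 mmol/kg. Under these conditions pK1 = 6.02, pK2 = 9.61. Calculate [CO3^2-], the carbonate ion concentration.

α₂ = 1 / (1 + [H⁺]/K2 + [H⁺]²/(K1K2)) = 1 / (1 + 10^+2.38 + 10^+1.17)
   = 1 / (1 + 239.88 + 14.791) = 1/255.67 = 0.003911
[CO3²⁻] = α₂ × DIC = 0.003911 × 2.50 = 0.00978 mmol/kg = 9.78 μmol/kg

[CO3²⁻] = 9.78 μmol/kg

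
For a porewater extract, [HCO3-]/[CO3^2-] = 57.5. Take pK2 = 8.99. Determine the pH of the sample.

pH = 7.23

From K2 = [H⁺][CO3^2-]/[HCO3-]:  pH = pK2 − log₁₀([HCO3-]/[CO3^2-])
log₁₀(57.5) = +1.760
pH = 8.99 − (+1.760) = 7.23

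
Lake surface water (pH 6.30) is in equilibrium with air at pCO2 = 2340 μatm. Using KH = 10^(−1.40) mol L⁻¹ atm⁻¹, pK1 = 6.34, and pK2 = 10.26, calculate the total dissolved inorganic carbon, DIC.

[CO2*] = KH · pCO2 = 10^(−1.40) × 2340×10^-6 = 9.316×10^-5 mol/L
α₀ = 1/(1 + K1/[H⁺] + K1K2/[H⁺]²) = 1/(1 + 10^-0.04 + 10^-4.00) = 0.5230
DIC = [CO2*]/α₀ = 9.316×10^-5 / 0.5230 = 0.178 mmol/L

DIC = 0.178 mmol/L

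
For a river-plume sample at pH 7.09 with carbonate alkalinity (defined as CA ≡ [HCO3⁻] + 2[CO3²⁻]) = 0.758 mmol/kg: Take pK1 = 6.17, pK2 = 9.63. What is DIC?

CA = [HCO3⁻] + 2[CO3²⁻] = (α₁ + 2α₂)·DIC
At pH 7.09: [H⁺]/K1 = 10^-0.92 = 0.12023, K2/[H⁺] = 10^-2.54 = 0.0028840
α₁ = 1/(1 + 0.12023 + 0.0028840) = 1/1.1231 = 0.8904; α₂ = α₁·K2/[H⁺] = 0.002568
α₁ + 2α₂ = 0.8955
DIC = CA / (α₁ + 2α₂) = 0.758 / 0.8955 = 0.846 mmol/kg

DIC = 0.846 mmol/kg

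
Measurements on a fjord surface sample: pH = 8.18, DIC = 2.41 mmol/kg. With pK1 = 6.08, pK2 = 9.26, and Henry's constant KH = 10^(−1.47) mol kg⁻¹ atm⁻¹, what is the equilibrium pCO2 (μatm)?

pCO2 = 518 μatm

α₀ = 1 / (1 + K1/[H⁺] + K1K2/[H⁺]²) = 1 / (1 + 10^+2.10 + 10^+1.02)
   = 1 / (1 + 125.89 + 10.471) = 1/137.36 = 0.007280
[CO2*] = α₀ × DIC = 0.007280 × 2.41 = 0.01754 mmol/kg = 17.54 μmol/kg
pCO2 = [CO2*]/KH = 1.754×10^-5 / 3.388×10^-2 = 518 μatm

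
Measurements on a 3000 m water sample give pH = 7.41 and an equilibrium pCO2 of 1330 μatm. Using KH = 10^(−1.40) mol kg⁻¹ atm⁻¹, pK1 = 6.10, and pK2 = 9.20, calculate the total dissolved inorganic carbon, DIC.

DIC = 1.15 mmol/kg

[CO2*] = KH · pCO2 = 10^(−1.40) × 1330×10^-6 = 5.295×10^-5 mol/kg
α₀ = 1/(1 + K1/[H⁺] + K1K2/[H⁺]²) = 1/(1 + 10^+1.31 + 10^-0.48) = 0.04598
DIC = [CO2*]/α₀ = 5.295×10^-5 / 0.04598 = 1.15 mmol/kg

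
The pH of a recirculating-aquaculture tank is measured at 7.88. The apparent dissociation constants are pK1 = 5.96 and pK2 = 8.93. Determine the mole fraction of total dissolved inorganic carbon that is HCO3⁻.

α₁ = 0.908

α₁ = 1 / (1 + [H⁺]/K1 + K2/[H⁺]) = 1 / (1 + 10^-1.92 + 10^-1.05)
   = 1 / (1 + 0.012023 + 0.089125) = 1/1.1011 = 0.9081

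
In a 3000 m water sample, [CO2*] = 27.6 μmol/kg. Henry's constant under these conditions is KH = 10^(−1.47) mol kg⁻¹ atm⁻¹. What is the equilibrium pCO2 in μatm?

pCO2 = 815 μatm

KH = 10^(−1.47) = 3.388×10^-2 mol kg⁻¹ atm⁻¹
pCO2 = [CO2*]/KH = 27.6×10^-6 / 3.388×10^-2 = 8.15×10^-4 atm = 815 μatm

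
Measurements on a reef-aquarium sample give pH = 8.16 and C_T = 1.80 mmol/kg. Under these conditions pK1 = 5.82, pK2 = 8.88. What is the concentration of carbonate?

α₂ = 1 / (1 + [H⁺]/K2 + [H⁺]²/(K1K2)) = 1 / (1 + 10^+0.72 + 10^-1.62)
   = 1 / (1 + 5.2481 + 0.023988) = 1/6.2721 = 0.1594
[CO3²⁻] = α₂ × DIC = 0.1594 × 1.80 = 0.287 mmol/kg

[CO3²⁻] = 0.287 mmol/kg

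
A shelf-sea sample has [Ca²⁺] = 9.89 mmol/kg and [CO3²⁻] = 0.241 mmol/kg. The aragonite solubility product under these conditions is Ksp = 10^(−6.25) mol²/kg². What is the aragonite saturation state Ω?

Ksp = 10^(−6.25) = 5.623×10^-7
Ω = [Ca²⁺][CO3²⁻]/Ksp = (9.89×10^-3)(0.241×10^-3) / 5.623×10^-7 = 4.24

Ω = 4.24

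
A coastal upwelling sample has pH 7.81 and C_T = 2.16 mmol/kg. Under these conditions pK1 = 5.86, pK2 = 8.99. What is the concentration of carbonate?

α₂ = 1 / (1 + [H⁺]/K2 + [H⁺]²/(K1K2)) = 1 / (1 + 10^+1.18 + 10^-0.77)
   = 1 / (1 + 15.136 + 0.16982) = 1/16.305 = 0.06133
[CO3²⁻] = α₂ × DIC = 0.06133 × 2.16 = 0.132 mmol/kg

[CO3²⁻] = 0.132 mmol/kg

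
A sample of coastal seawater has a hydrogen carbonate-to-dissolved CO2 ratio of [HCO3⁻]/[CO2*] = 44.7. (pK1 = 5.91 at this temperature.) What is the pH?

From K1 = [H⁺][HCO3⁻]/[CO2*]:  pH = pK1 + log₁₀([HCO3⁻]/[CO2*])
log₁₀(44.7) = +1.650
pH = 5.91 + (+1.650) = 7.56

pH = 7.56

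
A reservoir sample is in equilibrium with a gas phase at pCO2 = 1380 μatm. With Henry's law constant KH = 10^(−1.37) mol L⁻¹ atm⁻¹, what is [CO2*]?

KH = 10^(−1.37) = 4.266×10^-2 mol L⁻¹ atm⁻¹
[CO2*] = KH · pCO2 = 4.266×10^-2 × 1380×10^-6 atm = 5.89×10^-5 mol/L

[CO2*] = 58.9 μmol/L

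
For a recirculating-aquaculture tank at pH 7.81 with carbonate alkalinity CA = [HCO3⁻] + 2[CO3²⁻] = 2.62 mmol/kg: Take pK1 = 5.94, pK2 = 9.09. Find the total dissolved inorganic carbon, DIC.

DIC = 2.53 mmol/kg

CA = [HCO3⁻] + 2[CO3²⁻] = (α₁ + 2α₂)·DIC
At pH 7.81: [H⁺]/K1 = 10^-1.87 = 0.013490, K2/[H⁺] = 10^-1.28 = 0.052481
α₁ = 1/(1 + 0.013490 + 0.052481) = 1/1.0660 = 0.9381; α₂ = α₁·K2/[H⁺] = 0.04923
α₁ + 2α₂ = 1.0366
DIC = CA / (α₁ + 2α₂) = 2.62 / 1.0366 = 2.53 mmol/kg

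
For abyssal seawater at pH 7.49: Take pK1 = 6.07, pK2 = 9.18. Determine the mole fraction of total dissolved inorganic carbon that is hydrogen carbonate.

α₁ = 1 / (1 + [H⁺]/K1 + K2/[H⁺]) = 1 / (1 + 10^-1.42 + 10^-1.69)
   = 1 / (1 + 0.038019 + 0.020417) = 1/1.0584 = 0.9448

α₁ = 0.945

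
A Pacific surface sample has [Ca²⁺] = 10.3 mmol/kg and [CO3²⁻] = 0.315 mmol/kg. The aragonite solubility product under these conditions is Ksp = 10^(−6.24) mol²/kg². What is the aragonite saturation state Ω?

Ksp = 10^(−6.24) = 5.754×10^-7
Ω = [Ca²⁺][CO3²⁻]/Ksp = (10.3×10^-3)(0.315×10^-3) / 5.754×10^-7 = 5.64

Ω = 5.64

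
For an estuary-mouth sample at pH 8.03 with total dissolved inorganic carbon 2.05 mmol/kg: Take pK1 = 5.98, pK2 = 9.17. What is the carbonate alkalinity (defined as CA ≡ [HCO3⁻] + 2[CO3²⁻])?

CA = 2.17 mmol/kg

CA = [HCO3⁻] + 2[CO3²⁻] = (α₁ + 2α₂)·DIC
At pH 8.03: [H⁺]/K1 = 10^-2.05 = 0.0089125, K2/[H⁺] = 10^-1.14 = 0.072444
α₁ = 1/(1 + 0.0089125 + 0.072444) = 1/1.0814 = 0.9248; α₂ = α₁·K2/[H⁺] = 0.06699
α₁ + 2α₂ = 1.0588
CA = 1.0588 × 2.05 = 2.17 mmol/kg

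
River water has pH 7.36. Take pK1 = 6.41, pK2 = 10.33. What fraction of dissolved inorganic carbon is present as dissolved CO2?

α₀ = 0.101

α₀ = 1 / (1 + K1/[H⁺] + K1K2/[H⁺]²) = 1 / (1 + 10^+0.95 + 10^-2.02)
   = 1 / (1 + 8.9125 + 0.0095499) = 1/9.9221 = 0.1008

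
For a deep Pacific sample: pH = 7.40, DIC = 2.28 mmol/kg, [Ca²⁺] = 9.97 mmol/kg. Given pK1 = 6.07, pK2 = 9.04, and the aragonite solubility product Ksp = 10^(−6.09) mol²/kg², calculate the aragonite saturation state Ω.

α₂ = 1 / (1 + [H⁺]/K2 + [H⁺]²/(K1K2)) = 1 / (1 + 10^+1.64 + 10^+0.31)
   = 1 / (1 + 43.652 + 2.0417) = 1/46.693 = 0.02142
[CO3²⁻] = α₂ × DIC = 0.02142 × 2.28 = 0.04883 mmol/kg
Ksp = 10^(−6.09) = 8.128×10^-7
Ω = [Ca²⁺][CO3²⁻]/Ksp = (9.97×10^-3)(4.883×10^-5) / 8.128×10^-7 = 0.599

Ω = 0.599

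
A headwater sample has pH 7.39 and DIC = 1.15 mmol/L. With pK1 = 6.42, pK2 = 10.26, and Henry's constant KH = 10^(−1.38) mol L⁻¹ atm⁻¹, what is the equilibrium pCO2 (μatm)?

pCO2 = 2670 μatm

α₀ = 1 / (1 + K1/[H⁺] + K1K2/[H⁺]²) = 1 / (1 + 10^+0.97 + 10^-1.90)
   = 1 / (1 + 9.3325 + 0.012589) = 1/10.345 = 0.09666
[CO2*] = α₀ × DIC = 0.09666 × 1.15 = 0.1112 mmol/L
pCO2 = [CO2*]/KH = 1.112×10^-4 / 4.169×10^-2 = 2670 μatm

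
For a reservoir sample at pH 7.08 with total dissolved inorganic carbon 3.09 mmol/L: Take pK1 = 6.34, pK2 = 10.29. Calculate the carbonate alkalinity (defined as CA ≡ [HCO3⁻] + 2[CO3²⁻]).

CA = [HCO3⁻] + 2[CO3²⁻] = (α₁ + 2α₂)·DIC
At pH 7.08: [H⁺]/K1 = 10^-0.74 = 0.18197, K2/[H⁺] = 10^-3.21 = 0.00061660
α₁ = 1/(1 + 0.18197 + 0.00061660) = 1/1.1826 = 0.8456; α₂ = α₁·K2/[H⁺] = 0.0005214
α₁ + 2α₂ = 0.8466
CA = 0.8466 × 3.09 = 2.62 mmol/L

CA = 2.62 mmol/L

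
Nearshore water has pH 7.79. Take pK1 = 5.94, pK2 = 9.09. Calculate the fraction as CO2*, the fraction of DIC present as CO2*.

α₀ = 0.0133

α₀ = 1 / (1 + K1/[H⁺] + K1K2/[H⁺]²) = 1 / (1 + 10^+1.85 + 10^+0.55)
   = 1 / (1 + 70.795 + 3.5481) = 1/75.343 = 0.01327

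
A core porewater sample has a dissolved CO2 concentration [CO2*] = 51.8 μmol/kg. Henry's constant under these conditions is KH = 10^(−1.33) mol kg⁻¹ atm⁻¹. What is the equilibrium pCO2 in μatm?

KH = 10^(−1.33) = 4.677×10^-2 mol kg⁻¹ atm⁻¹
pCO2 = [CO2*]/KH = 51.8×10^-6 / 4.677×10^-2 = 1.11×10^-3 atm = 1110 μatm

pCO2 = 1110 μatm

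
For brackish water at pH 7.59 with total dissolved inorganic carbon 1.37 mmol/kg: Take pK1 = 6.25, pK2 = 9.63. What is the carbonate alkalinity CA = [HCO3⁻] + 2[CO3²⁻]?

CA = 1.32 mmol/kg

CA = [HCO3⁻] + 2[CO3²⁻] = (α₁ + 2α₂)·DIC
At pH 7.59: [H⁺]/K1 = 10^-1.34 = 0.045709, K2/[H⁺] = 10^-2.04 = 0.0091201
α₁ = 1/(1 + 0.045709 + 0.0091201) = 1/1.0548 = 0.9480; α₂ = α₁·K2/[H⁺] = 0.008646
α₁ + 2α₂ = 0.9653
CA = 0.9653 × 1.37 = 1.32 mmol/kg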